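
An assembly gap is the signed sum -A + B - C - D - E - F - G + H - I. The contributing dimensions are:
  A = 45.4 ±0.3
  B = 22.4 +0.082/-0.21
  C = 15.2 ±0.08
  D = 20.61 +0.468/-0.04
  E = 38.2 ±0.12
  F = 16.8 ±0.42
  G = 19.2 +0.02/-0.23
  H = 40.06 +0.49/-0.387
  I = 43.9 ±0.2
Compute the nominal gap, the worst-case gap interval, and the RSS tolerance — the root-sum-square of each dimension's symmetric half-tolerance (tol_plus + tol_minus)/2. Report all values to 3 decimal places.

nominal=-136.850 wc=[-139.055,-134.888] rss=0.788

Stack each dimension's contribution:
  -A: nom -45.400 → Σnom=-45.400; wc +0.300/-0.300 → slack +0.300/-0.300; half-tol=0.300, Σhalf²=0.090000
  +B: nom +22.400 → Σnom=-23.000; wc +0.082/-0.210 → slack +0.382/-0.510; half-tol=0.146, Σhalf²=0.111316
  -C: nom -15.200 → Σnom=-38.200; wc +0.080/-0.080 → slack +0.462/-0.590; half-tol=0.080, Σhalf²=0.117716
  -D: nom -20.610 → Σnom=-58.810; wc +0.040/-0.468 → slack +0.502/-1.058; half-tol=0.254, Σhalf²=0.182232
  -E: nom -38.200 → Σnom=-97.010; wc +0.120/-0.120 → slack +0.622/-1.178; half-tol=0.120, Σhalf²=0.196632
  -F: nom -16.800 → Σnom=-113.810; wc +0.420/-0.420 → slack +1.042/-1.598; half-tol=0.420, Σhalf²=0.373032
  -G: nom -19.200 → Σnom=-133.010; wc +0.230/-0.020 → slack +1.272/-1.618; half-tol=0.125, Σhalf²=0.388657
  +H: nom +40.060 → Σnom=-92.950; wc +0.490/-0.387 → slack +1.762/-2.005; half-tol=0.439, Σhalf²=0.580939
  -I: nom -43.900 → Σnom=-136.850; wc +0.200/-0.200 → slack +1.962/-2.205; half-tol=0.200, Σhalf²=0.620939
Nominal = -136.850. Worst-case = [-136.850 - 2.205, -136.850 + 1.962] = [-139.055, -134.888]. RSS = √0.620939 = 0.788.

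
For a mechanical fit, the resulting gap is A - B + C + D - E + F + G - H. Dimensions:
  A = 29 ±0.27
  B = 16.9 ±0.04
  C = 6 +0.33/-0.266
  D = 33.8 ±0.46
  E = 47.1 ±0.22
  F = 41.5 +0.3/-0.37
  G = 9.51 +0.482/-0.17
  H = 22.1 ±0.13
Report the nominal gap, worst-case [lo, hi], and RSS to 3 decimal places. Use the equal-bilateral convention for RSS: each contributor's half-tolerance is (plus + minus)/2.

Stack each dimension's contribution:
  +A: nom +29.000 → Σnom=29.000; wc +0.270/-0.270 → slack +0.270/-0.270; half-tol=0.270, Σhalf²=0.072900
  -B: nom -16.900 → Σnom=12.100; wc +0.040/-0.040 → slack +0.310/-0.310; half-tol=0.040, Σhalf²=0.074500
  +C: nom +6.000 → Σnom=18.100; wc +0.330/-0.266 → slack +0.640/-0.576; half-tol=0.298, Σhalf²=0.163304
  +D: nom +33.800 → Σnom=51.900; wc +0.460/-0.460 → slack +1.100/-1.036; half-tol=0.460, Σhalf²=0.374904
  -E: nom -47.100 → Σnom=4.800; wc +0.220/-0.220 → slack +1.320/-1.256; half-tol=0.220, Σhalf²=0.423304
  +F: nom +41.500 → Σnom=46.300; wc +0.300/-0.370 → slack +1.620/-1.626; half-tol=0.335, Σhalf²=0.535529
  +G: nom +9.510 → Σnom=55.810; wc +0.482/-0.170 → slack +2.102/-1.796; half-tol=0.326, Σhalf²=0.641805
  -H: nom -22.100 → Σnom=33.710; wc +0.130/-0.130 → slack +2.232/-1.926; half-tol=0.130, Σhalf²=0.658705
Nominal = 33.710. Worst-case = [33.710 - 1.926, 33.710 + 2.232] = [31.784, 35.942]. RSS = √0.658705 = 0.812.

nominal=33.710 wc=[31.784,35.942] rss=0.812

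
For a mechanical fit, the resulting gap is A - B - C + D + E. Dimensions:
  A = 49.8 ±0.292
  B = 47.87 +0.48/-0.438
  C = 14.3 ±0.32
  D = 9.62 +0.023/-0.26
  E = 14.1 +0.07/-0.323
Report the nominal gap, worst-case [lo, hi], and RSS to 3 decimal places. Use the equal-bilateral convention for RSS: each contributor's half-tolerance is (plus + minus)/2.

Stack each dimension's contribution:
  +A: nom +49.800 → Σnom=49.800; wc +0.292/-0.292 → slack +0.292/-0.292; half-tol=0.292, Σhalf²=0.085264
  -B: nom -47.870 → Σnom=1.930; wc +0.438/-0.480 → slack +0.730/-0.772; half-tol=0.459, Σhalf²=0.295945
  -C: nom -14.300 → Σnom=-12.370; wc +0.320/-0.320 → slack +1.050/-1.092; half-tol=0.320, Σhalf²=0.398345
  +D: nom +9.620 → Σnom=-2.750; wc +0.023/-0.260 → slack +1.073/-1.352; half-tol=0.142, Σhalf²=0.418367
  +E: nom +14.100 → Σnom=11.350; wc +0.070/-0.323 → slack +1.143/-1.675; half-tol=0.197, Σhalf²=0.456979
Nominal = 11.350. Worst-case = [11.350 - 1.675, 11.350 + 1.143] = [9.675, 12.493]. RSS = √0.456979 = 0.676.

nominal=11.350 wc=[9.675,12.493] rss=0.676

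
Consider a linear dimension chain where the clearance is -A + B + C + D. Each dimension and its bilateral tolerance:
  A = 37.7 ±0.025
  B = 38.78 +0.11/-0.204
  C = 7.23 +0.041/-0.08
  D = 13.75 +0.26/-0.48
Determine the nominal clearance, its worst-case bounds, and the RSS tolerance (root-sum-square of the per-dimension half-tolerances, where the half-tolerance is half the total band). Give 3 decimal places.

nominal=22.060 wc=[21.271,22.496] rss=0.407

Stack each dimension's contribution:
  -A: nom -37.700 → Σnom=-37.700; wc +0.025/-0.025 → slack +0.025/-0.025; half-tol=0.025, Σhalf²=0.000625
  +B: nom +38.780 → Σnom=1.080; wc +0.110/-0.204 → slack +0.135/-0.229; half-tol=0.157, Σhalf²=0.025274
  +C: nom +7.230 → Σnom=8.310; wc +0.041/-0.080 → slack +0.176/-0.309; half-tol=0.060, Σhalf²=0.028934
  +D: nom +13.750 → Σnom=22.060; wc +0.260/-0.480 → slack +0.436/-0.789; half-tol=0.370, Σhalf²=0.165834
Nominal = 22.060. Worst-case = [22.060 - 0.789, 22.060 + 0.436] = [21.271, 22.496]. RSS = √0.165834 = 0.407.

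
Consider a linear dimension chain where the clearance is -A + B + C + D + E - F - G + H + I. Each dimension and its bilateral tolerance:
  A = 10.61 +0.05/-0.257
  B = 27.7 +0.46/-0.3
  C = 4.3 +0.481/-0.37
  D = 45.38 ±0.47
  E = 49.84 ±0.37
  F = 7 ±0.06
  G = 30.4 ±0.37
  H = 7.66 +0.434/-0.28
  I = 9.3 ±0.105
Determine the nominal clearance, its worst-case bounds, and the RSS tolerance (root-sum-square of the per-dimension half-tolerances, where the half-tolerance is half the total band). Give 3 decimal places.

nominal=96.170 wc=[93.795,99.177] rss=0.993

Stack each dimension's contribution:
  -A: nom -10.610 → Σnom=-10.610; wc +0.257/-0.050 → slack +0.257/-0.050; half-tol=0.153, Σhalf²=0.023562
  +B: nom +27.700 → Σnom=17.090; wc +0.460/-0.300 → slack +0.717/-0.350; half-tol=0.380, Σhalf²=0.167962
  +C: nom +4.300 → Σnom=21.390; wc +0.481/-0.370 → slack +1.198/-0.720; half-tol=0.425, Σhalf²=0.349013
  +D: nom +45.380 → Σnom=66.770; wc +0.470/-0.470 → slack +1.668/-1.190; half-tol=0.470, Σhalf²=0.569913
  +E: nom +49.840 → Σnom=116.610; wc +0.370/-0.370 → slack +2.038/-1.560; half-tol=0.370, Σhalf²=0.706813
  -F: nom -7.000 → Σnom=109.610; wc +0.060/-0.060 → slack +2.098/-1.620; half-tol=0.060, Σhalf²=0.710413
  -G: nom -30.400 → Σnom=79.210; wc +0.370/-0.370 → slack +2.468/-1.990; half-tol=0.370, Σhalf²=0.847313
  +H: nom +7.660 → Σnom=86.870; wc +0.434/-0.280 → slack +2.902/-2.270; half-tol=0.357, Σhalf²=0.974762
  +I: nom +9.300 → Σnom=96.170; wc +0.105/-0.105 → slack +3.007/-2.375; half-tol=0.105, Σhalf²=0.985787
Nominal = 96.170. Worst-case = [96.170 - 2.375, 96.170 + 3.007] = [93.795, 99.177]. RSS = √0.985787 = 0.993.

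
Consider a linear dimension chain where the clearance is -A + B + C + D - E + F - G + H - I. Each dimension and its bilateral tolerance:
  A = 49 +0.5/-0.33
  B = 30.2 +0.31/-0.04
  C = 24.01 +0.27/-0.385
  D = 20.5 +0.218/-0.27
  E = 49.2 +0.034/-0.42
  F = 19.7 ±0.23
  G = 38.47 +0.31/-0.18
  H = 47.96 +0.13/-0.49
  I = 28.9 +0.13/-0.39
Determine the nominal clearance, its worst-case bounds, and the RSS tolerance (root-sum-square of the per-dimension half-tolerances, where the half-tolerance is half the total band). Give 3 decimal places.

nominal=-23.200 wc=[-25.589,-20.722] rss=0.835

Stack each dimension's contribution:
  -A: nom -49.000 → Σnom=-49.000; wc +0.330/-0.500 → slack +0.330/-0.500; half-tol=0.415, Σhalf²=0.172225
  +B: nom +30.200 → Σnom=-18.800; wc +0.310/-0.040 → slack +0.640/-0.540; half-tol=0.175, Σhalf²=0.202850
  +C: nom +24.010 → Σnom=5.210; wc +0.270/-0.385 → slack +0.910/-0.925; half-tol=0.328, Σhalf²=0.310106
  +D: nom +20.500 → Σnom=25.710; wc +0.218/-0.270 → slack +1.128/-1.195; half-tol=0.244, Σhalf²=0.369642
  -E: nom -49.200 → Σnom=-23.490; wc +0.420/-0.034 → slack +1.548/-1.229; half-tol=0.227, Σhalf²=0.421171
  +F: nom +19.700 → Σnom=-3.790; wc +0.230/-0.230 → slack +1.778/-1.459; half-tol=0.230, Σhalf²=0.474071
  -G: nom -38.470 → Σnom=-42.260; wc +0.180/-0.310 → slack +1.958/-1.769; half-tol=0.245, Σhalf²=0.534096
  +H: nom +47.960 → Σnom=5.700; wc +0.130/-0.490 → slack +2.088/-2.259; half-tol=0.310, Σhalf²=0.630196
  -I: nom -28.900 → Σnom=-23.200; wc +0.390/-0.130 → slack +2.478/-2.389; half-tol=0.260, Σhalf²=0.697796
Nominal = -23.200. Worst-case = [-23.200 - 2.389, -23.200 + 2.478] = [-25.589, -20.722]. RSS = √0.697796 = 0.835.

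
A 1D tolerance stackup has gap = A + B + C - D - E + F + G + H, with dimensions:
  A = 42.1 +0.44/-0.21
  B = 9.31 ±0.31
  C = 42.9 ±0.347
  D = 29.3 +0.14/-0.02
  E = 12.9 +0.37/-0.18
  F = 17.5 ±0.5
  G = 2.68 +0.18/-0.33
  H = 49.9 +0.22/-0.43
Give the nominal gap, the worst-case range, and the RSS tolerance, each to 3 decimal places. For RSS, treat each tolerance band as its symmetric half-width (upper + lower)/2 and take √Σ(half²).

nominal=122.190 wc=[119.553,124.387] rss=0.908

Stack each dimension's contribution:
  +A: nom +42.100 → Σnom=42.100; wc +0.440/-0.210 → slack +0.440/-0.210; half-tol=0.325, Σhalf²=0.105625
  +B: nom +9.310 → Σnom=51.410; wc +0.310/-0.310 → slack +0.750/-0.520; half-tol=0.310, Σhalf²=0.201725
  +C: nom +42.900 → Σnom=94.310; wc +0.347/-0.347 → slack +1.097/-0.867; half-tol=0.347, Σhalf²=0.322134
  -D: nom -29.300 → Σnom=65.010; wc +0.020/-0.140 → slack +1.117/-1.007; half-tol=0.080, Σhalf²=0.328534
  -E: nom -12.900 → Σnom=52.110; wc +0.180/-0.370 → slack +1.297/-1.377; half-tol=0.275, Σhalf²=0.404159
  +F: nom +17.500 → Σnom=69.610; wc +0.500/-0.500 → slack +1.797/-1.877; half-tol=0.500, Σhalf²=0.654159
  +G: nom +2.680 → Σnom=72.290; wc +0.180/-0.330 → slack +1.977/-2.207; half-tol=0.255, Σhalf²=0.719184
  +H: nom +49.900 → Σnom=122.190; wc +0.220/-0.430 → slack +2.197/-2.637; half-tol=0.325, Σhalf²=0.824809
Nominal = 122.190. Worst-case = [122.190 - 2.637, 122.190 + 2.197] = [119.553, 124.387]. RSS = √0.824809 = 0.908.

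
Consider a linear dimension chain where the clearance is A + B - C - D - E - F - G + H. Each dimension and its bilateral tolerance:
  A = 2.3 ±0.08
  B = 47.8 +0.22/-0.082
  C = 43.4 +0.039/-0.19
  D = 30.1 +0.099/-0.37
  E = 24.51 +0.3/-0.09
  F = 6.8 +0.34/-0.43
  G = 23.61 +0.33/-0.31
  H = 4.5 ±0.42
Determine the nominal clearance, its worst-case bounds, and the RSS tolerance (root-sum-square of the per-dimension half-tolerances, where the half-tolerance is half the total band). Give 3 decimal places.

nominal=-73.820 wc=[-75.510,-71.710] rss=0.750

Stack each dimension's contribution:
  +A: nom +2.300 → Σnom=2.300; wc +0.080/-0.080 → slack +0.080/-0.080; half-tol=0.080, Σhalf²=0.006400
  +B: nom +47.800 → Σnom=50.100; wc +0.220/-0.082 → slack +0.300/-0.162; half-tol=0.151, Σhalf²=0.029201
  -C: nom -43.400 → Σnom=6.700; wc +0.190/-0.039 → slack +0.490/-0.201; half-tol=0.115, Σhalf²=0.042311
  -D: nom -30.100 → Σnom=-23.400; wc +0.370/-0.099 → slack +0.860/-0.300; half-tol=0.234, Σhalf²=0.097301
  -E: nom -24.510 → Σnom=-47.910; wc +0.090/-0.300 → slack +0.950/-0.600; half-tol=0.195, Σhalf²=0.135326
  -F: nom -6.800 → Σnom=-54.710; wc +0.430/-0.340 → slack +1.380/-0.940; half-tol=0.385, Σhalf²=0.283551
  -G: nom -23.610 → Σnom=-78.320; wc +0.310/-0.330 → slack +1.690/-1.270; half-tol=0.320, Σhalf²=0.385951
  +H: nom +4.500 → Σnom=-73.820; wc +0.420/-0.420 → slack +2.110/-1.690; half-tol=0.420, Σhalf²=0.562351
Nominal = -73.820. Worst-case = [-73.820 - 1.690, -73.820 + 2.110] = [-75.510, -71.710]. RSS = √0.562351 = 0.750.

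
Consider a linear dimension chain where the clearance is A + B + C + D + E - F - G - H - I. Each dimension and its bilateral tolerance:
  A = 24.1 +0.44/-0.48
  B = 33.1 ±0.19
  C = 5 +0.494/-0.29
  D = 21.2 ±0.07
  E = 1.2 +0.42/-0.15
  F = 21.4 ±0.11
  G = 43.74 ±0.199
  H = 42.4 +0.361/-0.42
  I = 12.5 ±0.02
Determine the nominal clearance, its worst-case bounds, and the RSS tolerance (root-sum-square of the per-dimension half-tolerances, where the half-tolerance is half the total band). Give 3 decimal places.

Stack each dimension's contribution:
  +A: nom +24.100 → Σnom=24.100; wc +0.440/-0.480 → slack +0.440/-0.480; half-tol=0.460, Σhalf²=0.211600
  +B: nom +33.100 → Σnom=57.200; wc +0.190/-0.190 → slack +0.630/-0.670; half-tol=0.190, Σhalf²=0.247700
  +C: nom +5.000 → Σnom=62.200; wc +0.494/-0.290 → slack +1.124/-0.960; half-tol=0.392, Σhalf²=0.401364
  +D: nom +21.200 → Σnom=83.400; wc +0.070/-0.070 → slack +1.194/-1.030; half-tol=0.070, Σhalf²=0.406264
  +E: nom +1.200 → Σnom=84.600; wc +0.420/-0.150 → slack +1.614/-1.180; half-tol=0.285, Σhalf²=0.487489
  -F: nom -21.400 → Σnom=63.200; wc +0.110/-0.110 → slack +1.724/-1.290; half-tol=0.110, Σhalf²=0.499589
  -G: nom -43.740 → Σnom=19.460; wc +0.199/-0.199 → slack +1.923/-1.489; half-tol=0.199, Σhalf²=0.539190
  -H: nom -42.400 → Σnom=-22.940; wc +0.420/-0.361 → slack +2.343/-1.850; half-tol=0.390, Σhalf²=0.691680
  -I: nom -12.500 → Σnom=-35.440; wc +0.020/-0.020 → slack +2.363/-1.870; half-tol=0.020, Σhalf²=0.692080
Nominal = -35.440. Worst-case = [-35.440 - 1.870, -35.440 + 2.363] = [-37.310, -33.077]. RSS = √0.692080 = 0.832.

nominal=-35.440 wc=[-37.310,-33.077] rss=0.832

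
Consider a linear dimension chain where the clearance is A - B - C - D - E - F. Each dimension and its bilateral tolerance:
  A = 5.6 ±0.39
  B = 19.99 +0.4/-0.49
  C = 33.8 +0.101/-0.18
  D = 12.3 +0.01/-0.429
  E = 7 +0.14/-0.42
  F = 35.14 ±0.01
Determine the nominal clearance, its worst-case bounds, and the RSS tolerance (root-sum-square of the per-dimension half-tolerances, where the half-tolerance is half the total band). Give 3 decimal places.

nominal=-102.630 wc=[-103.681,-100.711] rss=0.705

Stack each dimension's contribution:
  +A: nom +5.600 → Σnom=5.600; wc +0.390/-0.390 → slack +0.390/-0.390; half-tol=0.390, Σhalf²=0.152100
  -B: nom -19.990 → Σnom=-14.390; wc +0.490/-0.400 → slack +0.880/-0.790; half-tol=0.445, Σhalf²=0.350125
  -C: nom -33.800 → Σnom=-48.190; wc +0.180/-0.101 → slack +1.060/-0.891; half-tol=0.141, Σhalf²=0.369865
  -D: nom -12.300 → Σnom=-60.490; wc +0.429/-0.010 → slack +1.489/-0.901; half-tol=0.220, Σhalf²=0.418046
  -E: nom -7.000 → Σnom=-67.490; wc +0.420/-0.140 → slack +1.909/-1.041; half-tol=0.280, Σhalf²=0.496446
  -F: nom -35.140 → Σnom=-102.630; wc +0.010/-0.010 → slack +1.919/-1.051; half-tol=0.010, Σhalf²=0.496546
Nominal = -102.630. Worst-case = [-102.630 - 1.051, -102.630 + 1.919] = [-103.681, -100.711]. RSS = √0.496546 = 0.705.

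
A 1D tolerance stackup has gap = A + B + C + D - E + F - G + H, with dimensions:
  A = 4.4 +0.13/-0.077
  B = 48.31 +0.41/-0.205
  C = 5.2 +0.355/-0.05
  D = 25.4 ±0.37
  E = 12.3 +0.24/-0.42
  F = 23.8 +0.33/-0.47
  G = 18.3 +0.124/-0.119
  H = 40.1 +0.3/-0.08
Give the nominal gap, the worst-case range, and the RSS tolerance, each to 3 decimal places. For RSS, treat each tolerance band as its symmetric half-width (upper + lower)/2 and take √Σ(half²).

nominal=116.610 wc=[114.994,119.044] rss=0.776

Stack each dimension's contribution:
  +A: nom +4.400 → Σnom=4.400; wc +0.130/-0.077 → slack +0.130/-0.077; half-tol=0.104, Σhalf²=0.010712
  +B: nom +48.310 → Σnom=52.710; wc +0.410/-0.205 → slack +0.540/-0.282; half-tol=0.307, Σhalf²=0.105269
  +C: nom +5.200 → Σnom=57.910; wc +0.355/-0.050 → slack +0.895/-0.332; half-tol=0.202, Σhalf²=0.146275
  +D: nom +25.400 → Σnom=83.310; wc +0.370/-0.370 → slack +1.265/-0.702; half-tol=0.370, Σhalf²=0.283175
  -E: nom -12.300 → Σnom=71.010; wc +0.420/-0.240 → slack +1.685/-0.942; half-tol=0.330, Σhalf²=0.392075
  +F: nom +23.800 → Σnom=94.810; wc +0.330/-0.470 → slack +2.015/-1.412; half-tol=0.400, Σhalf²=0.552075
  -G: nom -18.300 → Σnom=76.510; wc +0.119/-0.124 → slack +2.134/-1.536; half-tol=0.121, Σhalf²=0.566837
  +H: nom +40.100 → Σnom=116.610; wc +0.300/-0.080 → slack +2.434/-1.616; half-tol=0.190, Σhalf²=0.602937
Nominal = 116.610. Worst-case = [116.610 - 1.616, 116.610 + 2.434] = [114.994, 119.044]. RSS = √0.602937 = 0.776.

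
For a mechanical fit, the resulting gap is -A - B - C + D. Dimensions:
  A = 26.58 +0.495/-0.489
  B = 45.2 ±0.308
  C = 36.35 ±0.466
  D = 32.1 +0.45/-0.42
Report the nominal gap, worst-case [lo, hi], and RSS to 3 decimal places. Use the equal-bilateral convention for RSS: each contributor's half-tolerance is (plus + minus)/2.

Stack each dimension's contribution:
  -A: nom -26.580 → Σnom=-26.580; wc +0.489/-0.495 → slack +0.489/-0.495; half-tol=0.492, Σhalf²=0.242064
  -B: nom -45.200 → Σnom=-71.780; wc +0.308/-0.308 → slack +0.797/-0.803; half-tol=0.308, Σhalf²=0.336928
  -C: nom -36.350 → Σnom=-108.130; wc +0.466/-0.466 → slack +1.263/-1.269; half-tol=0.466, Σhalf²=0.554084
  +D: nom +32.100 → Σnom=-76.030; wc +0.450/-0.420 → slack +1.713/-1.689; half-tol=0.435, Σhalf²=0.743309
Nominal = -76.030. Worst-case = [-76.030 - 1.689, -76.030 + 1.713] = [-77.719, -74.317]. RSS = √0.743309 = 0.862.

nominal=-76.030 wc=[-77.719,-74.317] rss=0.862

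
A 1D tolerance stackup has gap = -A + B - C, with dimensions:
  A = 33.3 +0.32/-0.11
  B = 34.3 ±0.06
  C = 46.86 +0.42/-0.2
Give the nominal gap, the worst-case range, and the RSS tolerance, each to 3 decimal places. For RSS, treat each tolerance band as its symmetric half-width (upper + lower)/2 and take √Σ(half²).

Stack each dimension's contribution:
  -A: nom -33.300 → Σnom=-33.300; wc +0.110/-0.320 → slack +0.110/-0.320; half-tol=0.215, Σhalf²=0.046225
  +B: nom +34.300 → Σnom=1.000; wc +0.060/-0.060 → slack +0.170/-0.380; half-tol=0.060, Σhalf²=0.049825
  -C: nom -46.860 → Σnom=-45.860; wc +0.200/-0.420 → slack +0.370/-0.800; half-tol=0.310, Σhalf²=0.145925
Nominal = -45.860. Worst-case = [-45.860 - 0.800, -45.860 + 0.370] = [-46.660, -45.490]. RSS = √0.145925 = 0.382.

nominal=-45.860 wc=[-46.660,-45.490] rss=0.382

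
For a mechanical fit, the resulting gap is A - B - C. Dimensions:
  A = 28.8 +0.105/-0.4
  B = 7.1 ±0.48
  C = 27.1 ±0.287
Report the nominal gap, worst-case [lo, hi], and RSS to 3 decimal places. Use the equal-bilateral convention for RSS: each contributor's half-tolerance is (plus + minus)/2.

nominal=-5.400 wc=[-6.567,-4.528] rss=0.614

Stack each dimension's contribution:
  +A: nom +28.800 → Σnom=28.800; wc +0.105/-0.400 → slack +0.105/-0.400; half-tol=0.253, Σhalf²=0.063756
  -B: nom -7.100 → Σnom=21.700; wc +0.480/-0.480 → slack +0.585/-0.880; half-tol=0.480, Σhalf²=0.294156
  -C: nom -27.100 → Σnom=-5.400; wc +0.287/-0.287 → slack +0.872/-1.167; half-tol=0.287, Σhalf²=0.376525
Nominal = -5.400. Worst-case = [-5.400 - 1.167, -5.400 + 0.872] = [-6.567, -4.528]. RSS = √0.376525 = 0.614.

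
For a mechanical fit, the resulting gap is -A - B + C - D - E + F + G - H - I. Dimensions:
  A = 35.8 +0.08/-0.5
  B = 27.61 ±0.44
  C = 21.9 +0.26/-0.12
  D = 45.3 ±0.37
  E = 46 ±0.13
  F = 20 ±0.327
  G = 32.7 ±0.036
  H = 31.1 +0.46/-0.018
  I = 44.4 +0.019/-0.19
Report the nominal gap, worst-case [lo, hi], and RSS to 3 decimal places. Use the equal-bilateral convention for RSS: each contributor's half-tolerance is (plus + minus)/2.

nominal=-155.610 wc=[-157.592,-153.339] rss=0.802

Stack each dimension's contribution:
  -A: nom -35.800 → Σnom=-35.800; wc +0.500/-0.080 → slack +0.500/-0.080; half-tol=0.290, Σhalf²=0.084100
  -B: nom -27.610 → Σnom=-63.410; wc +0.440/-0.440 → slack +0.940/-0.520; half-tol=0.440, Σhalf²=0.277700
  +C: nom +21.900 → Σnom=-41.510; wc +0.260/-0.120 → slack +1.200/-0.640; half-tol=0.190, Σhalf²=0.313800
  -D: nom -45.300 → Σnom=-86.810; wc +0.370/-0.370 → slack +1.570/-1.010; half-tol=0.370, Σhalf²=0.450700
  -E: nom -46.000 → Σnom=-132.810; wc +0.130/-0.130 → slack +1.700/-1.140; half-tol=0.130, Σhalf²=0.467600
  +F: nom +20.000 → Σnom=-112.810; wc +0.327/-0.327 → slack +2.027/-1.467; half-tol=0.327, Σhalf²=0.574529
  +G: nom +32.700 → Σnom=-80.110; wc +0.036/-0.036 → slack +2.063/-1.503; half-tol=0.036, Σhalf²=0.575825
  -H: nom -31.100 → Σnom=-111.210; wc +0.018/-0.460 → slack +2.081/-1.963; half-tol=0.239, Σhalf²=0.632946
  -I: nom -44.400 → Σnom=-155.610; wc +0.190/-0.019 → slack +2.271/-1.982; half-tol=0.104, Σhalf²=0.643866
Nominal = -155.610. Worst-case = [-155.610 - 1.982, -155.610 + 2.271] = [-157.592, -153.339]. RSS = √0.643866 = 0.802.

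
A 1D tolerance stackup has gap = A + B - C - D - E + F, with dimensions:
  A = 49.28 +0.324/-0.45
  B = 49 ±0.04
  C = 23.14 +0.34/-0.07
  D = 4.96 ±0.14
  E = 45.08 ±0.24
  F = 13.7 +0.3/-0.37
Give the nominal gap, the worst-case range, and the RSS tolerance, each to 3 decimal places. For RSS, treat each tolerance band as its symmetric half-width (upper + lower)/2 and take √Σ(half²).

nominal=38.800 wc=[37.220,39.914] rss=0.619

Stack each dimension's contribution:
  +A: nom +49.280 → Σnom=49.280; wc +0.324/-0.450 → slack +0.324/-0.450; half-tol=0.387, Σhalf²=0.149769
  +B: nom +49.000 → Σnom=98.280; wc +0.040/-0.040 → slack +0.364/-0.490; half-tol=0.040, Σhalf²=0.151369
  -C: nom -23.140 → Σnom=75.140; wc +0.070/-0.340 → slack +0.434/-0.830; half-tol=0.205, Σhalf²=0.193394
  -D: nom -4.960 → Σnom=70.180; wc +0.140/-0.140 → slack +0.574/-0.970; half-tol=0.140, Σhalf²=0.212994
  -E: nom -45.080 → Σnom=25.100; wc +0.240/-0.240 → slack +0.814/-1.210; half-tol=0.240, Σhalf²=0.270594
  +F: nom +13.700 → Σnom=38.800; wc +0.300/-0.370 → slack +1.114/-1.580; half-tol=0.335, Σhalf²=0.382819
Nominal = 38.800. Worst-case = [38.800 - 1.580, 38.800 + 1.114] = [37.220, 39.914]. RSS = √0.382819 = 0.619.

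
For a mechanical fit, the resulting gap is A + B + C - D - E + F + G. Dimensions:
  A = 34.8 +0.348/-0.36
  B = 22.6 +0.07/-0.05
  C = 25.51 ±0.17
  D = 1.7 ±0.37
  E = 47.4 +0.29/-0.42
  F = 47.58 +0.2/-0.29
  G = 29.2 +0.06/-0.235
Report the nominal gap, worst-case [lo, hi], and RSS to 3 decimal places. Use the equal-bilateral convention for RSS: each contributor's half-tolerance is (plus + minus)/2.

nominal=110.590 wc=[108.825,112.228] rss=0.709

Stack each dimension's contribution:
  +A: nom +34.800 → Σnom=34.800; wc +0.348/-0.360 → slack +0.348/-0.360; half-tol=0.354, Σhalf²=0.125316
  +B: nom +22.600 → Σnom=57.400; wc +0.070/-0.050 → slack +0.418/-0.410; half-tol=0.060, Σhalf²=0.128916
  +C: nom +25.510 → Σnom=82.910; wc +0.170/-0.170 → slack +0.588/-0.580; half-tol=0.170, Σhalf²=0.157816
  -D: nom -1.700 → Σnom=81.210; wc +0.370/-0.370 → slack +0.958/-0.950; half-tol=0.370, Σhalf²=0.294716
  -E: nom -47.400 → Σnom=33.810; wc +0.420/-0.290 → slack +1.378/-1.240; half-tol=0.355, Σhalf²=0.420741
  +F: nom +47.580 → Σnom=81.390; wc +0.200/-0.290 → slack +1.578/-1.530; half-tol=0.245, Σhalf²=0.480766
  +G: nom +29.200 → Σnom=110.590; wc +0.060/-0.235 → slack +1.638/-1.765; half-tol=0.147, Σhalf²=0.502522
Nominal = 110.590. Worst-case = [110.590 - 1.765, 110.590 + 1.638] = [108.825, 112.228]. RSS = √0.502522 = 0.709.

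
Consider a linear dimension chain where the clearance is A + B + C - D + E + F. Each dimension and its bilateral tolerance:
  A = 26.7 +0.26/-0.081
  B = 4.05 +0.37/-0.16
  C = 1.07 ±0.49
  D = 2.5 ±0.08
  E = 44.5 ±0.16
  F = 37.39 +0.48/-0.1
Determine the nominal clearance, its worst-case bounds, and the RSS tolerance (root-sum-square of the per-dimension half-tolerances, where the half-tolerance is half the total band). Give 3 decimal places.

Stack each dimension's contribution:
  +A: nom +26.700 → Σnom=26.700; wc +0.260/-0.081 → slack +0.260/-0.081; half-tol=0.171, Σhalf²=0.029070
  +B: nom +4.050 → Σnom=30.750; wc +0.370/-0.160 → slack +0.630/-0.241; half-tol=0.265, Σhalf²=0.099295
  +C: nom +1.070 → Σnom=31.820; wc +0.490/-0.490 → slack +1.120/-0.731; half-tol=0.490, Σhalf²=0.339395
  -D: nom -2.500 → Σnom=29.320; wc +0.080/-0.080 → slack +1.200/-0.811; half-tol=0.080, Σhalf²=0.345795
  +E: nom +44.500 → Σnom=73.820; wc +0.160/-0.160 → slack +1.360/-0.971; half-tol=0.160, Σhalf²=0.371395
  +F: nom +37.390 → Σnom=111.210; wc +0.480/-0.100 → slack +1.840/-1.071; half-tol=0.290, Σhalf²=0.455495
Nominal = 111.210. Worst-case = [111.210 - 1.071, 111.210 + 1.840] = [110.139, 113.050]. RSS = √0.455495 = 0.675.

nominal=111.210 wc=[110.139,113.050] rss=0.675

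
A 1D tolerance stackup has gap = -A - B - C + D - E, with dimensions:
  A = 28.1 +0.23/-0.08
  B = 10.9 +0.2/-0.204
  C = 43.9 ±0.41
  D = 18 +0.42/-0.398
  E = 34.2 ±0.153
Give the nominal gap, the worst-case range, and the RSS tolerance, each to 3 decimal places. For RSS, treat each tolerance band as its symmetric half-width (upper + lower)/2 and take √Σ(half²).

nominal=-99.100 wc=[-100.491,-97.833] rss=0.651

Stack each dimension's contribution:
  -A: nom -28.100 → Σnom=-28.100; wc +0.080/-0.230 → slack +0.080/-0.230; half-tol=0.155, Σhalf²=0.024025
  -B: nom -10.900 → Σnom=-39.000; wc +0.204/-0.200 → slack +0.284/-0.430; half-tol=0.202, Σhalf²=0.064829
  -C: nom -43.900 → Σnom=-82.900; wc +0.410/-0.410 → slack +0.694/-0.840; half-tol=0.410, Σhalf²=0.232929
  +D: nom +18.000 → Σnom=-64.900; wc +0.420/-0.398 → slack +1.114/-1.238; half-tol=0.409, Σhalf²=0.400210
  -E: nom -34.200 → Σnom=-99.100; wc +0.153/-0.153 → slack +1.267/-1.391; half-tol=0.153, Σhalf²=0.423619
Nominal = -99.100. Worst-case = [-99.100 - 1.391, -99.100 + 1.267] = [-100.491, -97.833]. RSS = √0.423619 = 0.651.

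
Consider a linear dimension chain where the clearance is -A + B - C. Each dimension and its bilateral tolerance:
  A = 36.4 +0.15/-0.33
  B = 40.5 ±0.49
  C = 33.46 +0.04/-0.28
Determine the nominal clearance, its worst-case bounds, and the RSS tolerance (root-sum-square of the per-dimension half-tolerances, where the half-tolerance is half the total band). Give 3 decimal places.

nominal=-29.360 wc=[-30.040,-28.260] rss=0.569

Stack each dimension's contribution:
  -A: nom -36.400 → Σnom=-36.400; wc +0.330/-0.150 → slack +0.330/-0.150; half-tol=0.240, Σhalf²=0.057600
  +B: nom +40.500 → Σnom=4.100; wc +0.490/-0.490 → slack +0.820/-0.640; half-tol=0.490, Σhalf²=0.297700
  -C: nom -33.460 → Σnom=-29.360; wc +0.280/-0.040 → slack +1.100/-0.680; half-tol=0.160, Σhalf²=0.323300
Nominal = -29.360. Worst-case = [-29.360 - 0.680, -29.360 + 1.100] = [-30.040, -28.260]. RSS = √0.323300 = 0.569.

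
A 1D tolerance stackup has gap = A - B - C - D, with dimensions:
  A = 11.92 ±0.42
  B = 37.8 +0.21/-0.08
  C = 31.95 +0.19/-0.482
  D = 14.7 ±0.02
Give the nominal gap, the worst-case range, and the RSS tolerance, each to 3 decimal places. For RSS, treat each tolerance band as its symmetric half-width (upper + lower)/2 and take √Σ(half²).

Stack each dimension's contribution:
  +A: nom +11.920 → Σnom=11.920; wc +0.420/-0.420 → slack +0.420/-0.420; half-tol=0.420, Σhalf²=0.176400
  -B: nom -37.800 → Σnom=-25.880; wc +0.080/-0.210 → slack +0.500/-0.630; half-tol=0.145, Σhalf²=0.197425
  -C: nom -31.950 → Σnom=-57.830; wc +0.482/-0.190 → slack +0.982/-0.820; half-tol=0.336, Σhalf²=0.310321
  -D: nom -14.700 → Σnom=-72.530; wc +0.020/-0.020 → slack +1.002/-0.840; half-tol=0.020, Σhalf²=0.310721
Nominal = -72.530. Worst-case = [-72.530 - 0.840, -72.530 + 1.002] = [-73.370, -71.528]. RSS = √0.310721 = 0.557.

nominal=-72.530 wc=[-73.370,-71.528] rss=0.557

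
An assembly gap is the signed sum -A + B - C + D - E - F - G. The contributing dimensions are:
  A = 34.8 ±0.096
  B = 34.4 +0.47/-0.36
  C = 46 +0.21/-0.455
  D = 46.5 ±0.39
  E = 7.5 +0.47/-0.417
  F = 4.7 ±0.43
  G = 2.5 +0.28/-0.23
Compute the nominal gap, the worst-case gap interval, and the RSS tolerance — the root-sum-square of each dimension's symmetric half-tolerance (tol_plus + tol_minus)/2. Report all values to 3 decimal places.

nominal=-14.600 wc=[-16.836,-12.112] rss=0.944

Stack each dimension's contribution:
  -A: nom -34.800 → Σnom=-34.800; wc +0.096/-0.096 → slack +0.096/-0.096; half-tol=0.096, Σhalf²=0.009216
  +B: nom +34.400 → Σnom=-0.400; wc +0.470/-0.360 → slack +0.566/-0.456; half-tol=0.415, Σhalf²=0.181441
  -C: nom -46.000 → Σnom=-46.400; wc +0.455/-0.210 → slack +1.021/-0.666; half-tol=0.333, Σhalf²=0.291997
  +D: nom +46.500 → Σnom=0.100; wc +0.390/-0.390 → slack +1.411/-1.056; half-tol=0.390, Σhalf²=0.444097
  -E: nom -7.500 → Σnom=-7.400; wc +0.417/-0.470 → slack +1.828/-1.526; half-tol=0.444, Σhalf²=0.640790
  -F: nom -4.700 → Σnom=-12.100; wc +0.430/-0.430 → slack +2.258/-1.956; half-tol=0.430, Σhalf²=0.825689
  -G: nom -2.500 → Σnom=-14.600; wc +0.230/-0.280 → slack +2.488/-2.236; half-tol=0.255, Σhalf²=0.890714
Nominal = -14.600. Worst-case = [-14.600 - 2.236, -14.600 + 2.488] = [-16.836, -12.112]. RSS = √0.890714 = 0.944.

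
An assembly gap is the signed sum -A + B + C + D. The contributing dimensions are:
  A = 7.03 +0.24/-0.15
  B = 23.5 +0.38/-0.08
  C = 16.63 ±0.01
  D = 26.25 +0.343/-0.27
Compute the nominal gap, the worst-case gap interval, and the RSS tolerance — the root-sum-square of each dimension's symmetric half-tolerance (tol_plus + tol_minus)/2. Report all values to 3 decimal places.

nominal=59.350 wc=[58.750,60.233] rss=0.430

Stack each dimension's contribution:
  -A: nom -7.030 → Σnom=-7.030; wc +0.150/-0.240 → slack +0.150/-0.240; half-tol=0.195, Σhalf²=0.038025
  +B: nom +23.500 → Σnom=16.470; wc +0.380/-0.080 → slack +0.530/-0.320; half-tol=0.230, Σhalf²=0.090925
  +C: nom +16.630 → Σnom=33.100; wc +0.010/-0.010 → slack +0.540/-0.330; half-tol=0.010, Σhalf²=0.091025
  +D: nom +26.250 → Σnom=59.350; wc +0.343/-0.270 → slack +0.883/-0.600; half-tol=0.306, Σhalf²=0.184967
Nominal = 59.350. Worst-case = [59.350 - 0.600, 59.350 + 0.883] = [58.750, 60.233]. RSS = √0.184967 = 0.430.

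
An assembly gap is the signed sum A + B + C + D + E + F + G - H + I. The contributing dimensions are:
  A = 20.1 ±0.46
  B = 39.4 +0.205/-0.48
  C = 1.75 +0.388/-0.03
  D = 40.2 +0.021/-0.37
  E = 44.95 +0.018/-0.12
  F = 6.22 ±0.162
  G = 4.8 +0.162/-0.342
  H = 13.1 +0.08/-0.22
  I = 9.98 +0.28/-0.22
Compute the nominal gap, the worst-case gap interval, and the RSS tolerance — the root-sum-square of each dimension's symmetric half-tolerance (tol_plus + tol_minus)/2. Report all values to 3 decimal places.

Stack each dimension's contribution:
  +A: nom +20.100 → Σnom=20.100; wc +0.460/-0.460 → slack +0.460/-0.460; half-tol=0.460, Σhalf²=0.211600
  +B: nom +39.400 → Σnom=59.500; wc +0.205/-0.480 → slack +0.665/-0.940; half-tol=0.342, Σhalf²=0.328906
  +C: nom +1.750 → Σnom=61.250; wc +0.388/-0.030 → slack +1.053/-0.970; half-tol=0.209, Σhalf²=0.372587
  +D: nom +40.200 → Σnom=101.450; wc +0.021/-0.370 → slack +1.074/-1.340; half-tol=0.196, Σhalf²=0.410808
  +E: nom +44.950 → Σnom=146.400; wc +0.018/-0.120 → slack +1.092/-1.460; half-tol=0.069, Σhalf²=0.415569
  +F: nom +6.220 → Σnom=152.620; wc +0.162/-0.162 → slack +1.254/-1.622; half-tol=0.162, Σhalf²=0.441813
  +G: nom +4.800 → Σnom=157.420; wc +0.162/-0.342 → slack +1.416/-1.964; half-tol=0.252, Σhalf²=0.505317
  -H: nom -13.100 → Σnom=144.320; wc +0.220/-0.080 → slack +1.636/-2.044; half-tol=0.150, Σhalf²=0.527817
  +I: nom +9.980 → Σnom=154.300; wc +0.280/-0.220 → slack +1.916/-2.264; half-tol=0.250, Σhalf²=0.590317
Nominal = 154.300. Worst-case = [154.300 - 2.264, 154.300 + 1.916] = [152.036, 156.216]. RSS = √0.590317 = 0.768.

nominal=154.300 wc=[152.036,156.216] rss=0.768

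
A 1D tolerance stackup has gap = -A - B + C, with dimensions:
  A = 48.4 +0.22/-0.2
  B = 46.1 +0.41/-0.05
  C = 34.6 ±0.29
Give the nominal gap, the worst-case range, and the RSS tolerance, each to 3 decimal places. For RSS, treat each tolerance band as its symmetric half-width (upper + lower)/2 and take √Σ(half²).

nominal=-59.900 wc=[-60.820,-59.360] rss=0.426

Stack each dimension's contribution:
  -A: nom -48.400 → Σnom=-48.400; wc +0.200/-0.220 → slack +0.200/-0.220; half-tol=0.210, Σhalf²=0.044100
  -B: nom -46.100 → Σnom=-94.500; wc +0.050/-0.410 → slack +0.250/-0.630; half-tol=0.230, Σhalf²=0.097000
  +C: nom +34.600 → Σnom=-59.900; wc +0.290/-0.290 → slack +0.540/-0.920; half-tol=0.290, Σhalf²=0.181100
Nominal = -59.900. Worst-case = [-59.900 - 0.920, -59.900 + 0.540] = [-60.820, -59.360]. RSS = √0.181100 = 0.426.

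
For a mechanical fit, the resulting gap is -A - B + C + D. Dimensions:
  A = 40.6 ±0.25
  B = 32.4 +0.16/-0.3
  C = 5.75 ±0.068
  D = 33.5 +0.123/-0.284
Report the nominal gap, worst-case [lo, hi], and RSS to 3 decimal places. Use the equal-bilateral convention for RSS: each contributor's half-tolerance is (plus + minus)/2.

nominal=-33.750 wc=[-34.512,-33.009] rss=0.402

Stack each dimension's contribution:
  -A: nom -40.600 → Σnom=-40.600; wc +0.250/-0.250 → slack +0.250/-0.250; half-tol=0.250, Σhalf²=0.062500
  -B: nom -32.400 → Σnom=-73.000; wc +0.300/-0.160 → slack +0.550/-0.410; half-tol=0.230, Σhalf²=0.115400
  +C: nom +5.750 → Σnom=-67.250; wc +0.068/-0.068 → slack +0.618/-0.478; half-tol=0.068, Σhalf²=0.120024
  +D: nom +33.500 → Σnom=-33.750; wc +0.123/-0.284 → slack +0.741/-0.762; half-tol=0.203, Σhalf²=0.161436
Nominal = -33.750. Worst-case = [-33.750 - 0.762, -33.750 + 0.741] = [-34.512, -33.009]. RSS = √0.161436 = 0.402.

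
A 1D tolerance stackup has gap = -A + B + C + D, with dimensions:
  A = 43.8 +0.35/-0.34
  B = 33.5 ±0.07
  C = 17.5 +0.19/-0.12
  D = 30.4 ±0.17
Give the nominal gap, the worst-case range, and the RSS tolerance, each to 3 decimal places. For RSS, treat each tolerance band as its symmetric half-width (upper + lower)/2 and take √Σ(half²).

nominal=37.600 wc=[36.890,38.370] rss=0.421

Stack each dimension's contribution:
  -A: nom -43.800 → Σnom=-43.800; wc +0.340/-0.350 → slack +0.340/-0.350; half-tol=0.345, Σhalf²=0.119025
  +B: nom +33.500 → Σnom=-10.300; wc +0.070/-0.070 → slack +0.410/-0.420; half-tol=0.070, Σhalf²=0.123925
  +C: nom +17.500 → Σnom=7.200; wc +0.190/-0.120 → slack +0.600/-0.540; half-tol=0.155, Σhalf²=0.147950
  +D: nom +30.400 → Σnom=37.600; wc +0.170/-0.170 → slack +0.770/-0.710; half-tol=0.170, Σhalf²=0.176850
Nominal = 37.600. Worst-case = [37.600 - 0.710, 37.600 + 0.770] = [36.890, 38.370]. RSS = √0.176850 = 0.421.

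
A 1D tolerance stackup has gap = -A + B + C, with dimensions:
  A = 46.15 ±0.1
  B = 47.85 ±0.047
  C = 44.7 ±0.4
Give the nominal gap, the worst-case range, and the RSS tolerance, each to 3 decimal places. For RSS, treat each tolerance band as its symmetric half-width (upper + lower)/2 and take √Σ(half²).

Stack each dimension's contribution:
  -A: nom -46.150 → Σnom=-46.150; wc +0.100/-0.100 → slack +0.100/-0.100; half-tol=0.100, Σhalf²=0.010000
  +B: nom +47.850 → Σnom=1.700; wc +0.047/-0.047 → slack +0.147/-0.147; half-tol=0.047, Σhalf²=0.012209
  +C: nom +44.700 → Σnom=46.400; wc +0.400/-0.400 → slack +0.547/-0.547; half-tol=0.400, Σhalf²=0.172209
Nominal = 46.400. Worst-case = [46.400 - 0.547, 46.400 + 0.547] = [45.853, 46.947]. RSS = √0.172209 = 0.415.

nominal=46.400 wc=[45.853,46.947] rss=0.415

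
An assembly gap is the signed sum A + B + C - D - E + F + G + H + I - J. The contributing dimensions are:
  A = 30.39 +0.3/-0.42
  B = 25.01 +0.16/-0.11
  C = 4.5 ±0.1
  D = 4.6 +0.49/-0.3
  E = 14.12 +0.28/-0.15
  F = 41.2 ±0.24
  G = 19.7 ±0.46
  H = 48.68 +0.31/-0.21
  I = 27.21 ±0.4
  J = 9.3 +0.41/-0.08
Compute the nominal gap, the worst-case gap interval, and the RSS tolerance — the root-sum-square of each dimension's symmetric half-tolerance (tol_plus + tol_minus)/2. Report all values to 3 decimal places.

nominal=168.670 wc=[165.550,171.170] rss=0.958

Stack each dimension's contribution:
  +A: nom +30.390 → Σnom=30.390; wc +0.300/-0.420 → slack +0.300/-0.420; half-tol=0.360, Σhalf²=0.129600
  +B: nom +25.010 → Σnom=55.400; wc +0.160/-0.110 → slack +0.460/-0.530; half-tol=0.135, Σhalf²=0.147825
  +C: nom +4.500 → Σnom=59.900; wc +0.100/-0.100 → slack +0.560/-0.630; half-tol=0.100, Σhalf²=0.157825
  -D: nom -4.600 → Σnom=55.300; wc +0.300/-0.490 → slack +0.860/-1.120; half-tol=0.395, Σhalf²=0.313850
  -E: nom -14.120 → Σnom=41.180; wc +0.150/-0.280 → slack +1.010/-1.400; half-tol=0.215, Σhalf²=0.360075
  +F: nom +41.200 → Σnom=82.380; wc +0.240/-0.240 → slack +1.250/-1.640; half-tol=0.240, Σhalf²=0.417675
  +G: nom +19.700 → Σnom=102.080; wc +0.460/-0.460 → slack +1.710/-2.100; half-tol=0.460, Σhalf²=0.629275
  +H: nom +48.680 → Σnom=150.760; wc +0.310/-0.210 → slack +2.020/-2.310; half-tol=0.260, Σhalf²=0.696875
  +I: nom +27.210 → Σnom=177.970; wc +0.400/-0.400 → slack +2.420/-2.710; half-tol=0.400, Σhalf²=0.856875
  -J: nom -9.300 → Σnom=168.670; wc +0.080/-0.410 → slack +2.500/-3.120; half-tol=0.245, Σhalf²=0.916900
Nominal = 168.670. Worst-case = [168.670 - 3.120, 168.670 + 2.500] = [165.550, 171.170]. RSS = √0.916900 = 0.958.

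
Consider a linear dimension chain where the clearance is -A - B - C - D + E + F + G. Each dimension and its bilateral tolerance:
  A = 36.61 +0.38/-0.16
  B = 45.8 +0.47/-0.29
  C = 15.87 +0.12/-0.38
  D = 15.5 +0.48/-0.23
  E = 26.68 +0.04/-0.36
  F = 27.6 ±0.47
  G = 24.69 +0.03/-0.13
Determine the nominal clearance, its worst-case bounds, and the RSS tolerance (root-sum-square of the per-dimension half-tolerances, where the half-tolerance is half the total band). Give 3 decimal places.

nominal=-34.810 wc=[-37.220,-33.210] rss=0.820

Stack each dimension's contribution:
  -A: nom -36.610 → Σnom=-36.610; wc +0.160/-0.380 → slack +0.160/-0.380; half-tol=0.270, Σhalf²=0.072900
  -B: nom -45.800 → Σnom=-82.410; wc +0.290/-0.470 → slack +0.450/-0.850; half-tol=0.380, Σhalf²=0.217300
  -C: nom -15.870 → Σnom=-98.280; wc +0.380/-0.120 → slack +0.830/-0.970; half-tol=0.250, Σhalf²=0.279800
  -D: nom -15.500 → Σnom=-113.780; wc +0.230/-0.480 → slack +1.060/-1.450; half-tol=0.355, Σhalf²=0.405825
  +E: nom +26.680 → Σnom=-87.100; wc +0.040/-0.360 → slack +1.100/-1.810; half-tol=0.200, Σhalf²=0.445825
  +F: nom +27.600 → Σnom=-59.500; wc +0.470/-0.470 → slack +1.570/-2.280; half-tol=0.470, Σhalf²=0.666725
  +G: nom +24.690 → Σnom=-34.810; wc +0.030/-0.130 → slack +1.600/-2.410; half-tol=0.080, Σhalf²=0.673125
Nominal = -34.810. Worst-case = [-34.810 - 2.410, -34.810 + 1.600] = [-37.220, -33.210]. RSS = √0.673125 = 0.820.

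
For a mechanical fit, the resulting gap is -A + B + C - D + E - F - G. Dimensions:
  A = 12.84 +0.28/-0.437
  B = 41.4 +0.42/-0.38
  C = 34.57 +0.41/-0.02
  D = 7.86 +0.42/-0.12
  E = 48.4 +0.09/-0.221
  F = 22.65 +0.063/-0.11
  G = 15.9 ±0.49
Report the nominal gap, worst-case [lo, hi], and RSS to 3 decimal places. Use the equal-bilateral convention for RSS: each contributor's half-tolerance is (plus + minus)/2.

Stack each dimension's contribution:
  -A: nom -12.840 → Σnom=-12.840; wc +0.437/-0.280 → slack +0.437/-0.280; half-tol=0.359, Σhalf²=0.128522
  +B: nom +41.400 → Σnom=28.560; wc +0.420/-0.380 → slack +0.857/-0.660; half-tol=0.400, Σhalf²=0.288522
  +C: nom +34.570 → Σnom=63.130; wc +0.410/-0.020 → slack +1.267/-0.680; half-tol=0.215, Σhalf²=0.334747
  -D: nom -7.860 → Σnom=55.270; wc +0.120/-0.420 → slack +1.387/-1.100; half-tol=0.270, Σhalf²=0.407647
  +E: nom +48.400 → Σnom=103.670; wc +0.090/-0.221 → slack +1.477/-1.321; half-tol=0.155, Σhalf²=0.431828
  -F: nom -22.650 → Σnom=81.020; wc +0.110/-0.063 → slack +1.587/-1.384; half-tol=0.086, Σhalf²=0.439310
  -G: nom -15.900 → Σnom=65.120; wc +0.490/-0.490 → slack +2.077/-1.874; half-tol=0.490, Σhalf²=0.679410
Nominal = 65.120. Worst-case = [65.120 - 1.874, 65.120 + 2.077] = [63.246, 67.197]. RSS = √0.679410 = 0.824.

nominal=65.120 wc=[63.246,67.197] rss=0.824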